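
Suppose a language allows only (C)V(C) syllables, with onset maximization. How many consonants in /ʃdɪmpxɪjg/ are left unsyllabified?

Syllabifying with onset maximization leaves /ʃ/, /p/, /g/ stranded (at most one coda consonant is licensed; onsets are limited to one consonant).

3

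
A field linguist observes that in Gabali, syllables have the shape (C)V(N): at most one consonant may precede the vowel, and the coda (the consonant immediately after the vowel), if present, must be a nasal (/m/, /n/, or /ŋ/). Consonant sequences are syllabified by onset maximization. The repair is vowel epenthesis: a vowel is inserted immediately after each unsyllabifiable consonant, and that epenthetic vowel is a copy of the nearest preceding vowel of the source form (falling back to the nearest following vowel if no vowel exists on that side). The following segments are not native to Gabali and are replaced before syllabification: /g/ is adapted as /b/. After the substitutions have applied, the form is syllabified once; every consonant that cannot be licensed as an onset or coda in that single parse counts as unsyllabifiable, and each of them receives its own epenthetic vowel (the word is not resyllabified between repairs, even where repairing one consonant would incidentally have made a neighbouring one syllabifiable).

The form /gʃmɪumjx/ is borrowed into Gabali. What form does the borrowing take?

Substitution: /g/ → /b/, giving /bʃmɪumjx/.
Syllabifying with onset maximization leaves /b/, /ʃ/, /j/, /x/ stranded (only a nasal (/m/, /n/, or /ŋ/) is licensed in coda position; onsets are limited to one consonant).
Each unlicensed consonant becomes the onset of a new syllable: /b/ → /bɪ/, /ʃ/ → /ʃɪ/, /j/ → /ju/, /x/ → /xu/.

bɪʃɪmɪumjuxu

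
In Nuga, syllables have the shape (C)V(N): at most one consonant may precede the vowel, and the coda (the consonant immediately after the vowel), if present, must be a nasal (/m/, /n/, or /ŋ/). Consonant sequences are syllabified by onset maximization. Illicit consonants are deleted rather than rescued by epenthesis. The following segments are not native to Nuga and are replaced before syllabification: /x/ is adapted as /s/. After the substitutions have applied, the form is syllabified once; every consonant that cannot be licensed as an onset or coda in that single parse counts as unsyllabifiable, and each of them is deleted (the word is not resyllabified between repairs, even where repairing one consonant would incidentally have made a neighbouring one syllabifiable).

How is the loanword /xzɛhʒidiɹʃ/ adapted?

Substitution: /x/ → /s/, giving /szɛhʒidiɹʃ/.
The consonants /s/, /h/, /ɹ/, /ʃ/ cannot be parsed into a legal (C)V(N) syllable (only a nasal (/m/, /n/, or /ŋ/) is licensed in coda position; onsets are limited to one consonant).
Each unlicensed consonant is deleted: /s/, /h/, /ɹ/, /ʃ/.

zɛʒidi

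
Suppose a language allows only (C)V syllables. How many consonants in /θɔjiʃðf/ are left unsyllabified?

3

Syllabifying with onset maximization leaves /ʃ/, /ð/, /f/ stranded (no codas are permitted; onsets are limited to one consonant).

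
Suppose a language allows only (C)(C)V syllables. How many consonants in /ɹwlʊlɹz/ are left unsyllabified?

Under (C)(C)V, the unsyllabifiable consonants are /ɹ/, /l/, /ɹ/, /z/ (no codas are permitted; onsets may contain at most 2 consonants).

4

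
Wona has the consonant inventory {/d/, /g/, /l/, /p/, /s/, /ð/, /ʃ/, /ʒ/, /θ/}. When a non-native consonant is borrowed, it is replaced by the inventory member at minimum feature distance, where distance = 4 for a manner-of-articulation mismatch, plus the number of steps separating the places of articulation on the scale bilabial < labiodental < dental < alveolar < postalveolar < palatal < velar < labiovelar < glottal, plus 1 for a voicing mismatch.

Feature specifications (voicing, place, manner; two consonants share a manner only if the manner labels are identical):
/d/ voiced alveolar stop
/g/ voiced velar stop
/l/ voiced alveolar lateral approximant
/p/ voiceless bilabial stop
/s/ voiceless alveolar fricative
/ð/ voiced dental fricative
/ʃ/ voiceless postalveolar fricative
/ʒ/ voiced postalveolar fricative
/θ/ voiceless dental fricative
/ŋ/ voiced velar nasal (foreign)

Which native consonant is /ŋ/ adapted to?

/g/ is closest: manner differs (nasal→stop, +4), place distance 0 (velar→velar), same voicing; total 4. Next closest is /ʒ/ at distance 6.

g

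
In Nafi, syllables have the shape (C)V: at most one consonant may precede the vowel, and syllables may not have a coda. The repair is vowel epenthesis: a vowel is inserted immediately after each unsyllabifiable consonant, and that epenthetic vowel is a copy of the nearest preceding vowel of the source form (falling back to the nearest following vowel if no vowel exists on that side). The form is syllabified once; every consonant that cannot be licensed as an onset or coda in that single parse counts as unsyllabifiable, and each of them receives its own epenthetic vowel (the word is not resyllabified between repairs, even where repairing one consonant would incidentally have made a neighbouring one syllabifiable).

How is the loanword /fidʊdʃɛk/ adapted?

fidʊdʊʃɛkɛ

Syllabifying with onset maximization leaves /d/, /k/ stranded (no codas are permitted; onsets are limited to one consonant).
Each unlicensed consonant becomes the onset of a new syllable: /d/ → /dʊ/, /k/ → /kɛ/.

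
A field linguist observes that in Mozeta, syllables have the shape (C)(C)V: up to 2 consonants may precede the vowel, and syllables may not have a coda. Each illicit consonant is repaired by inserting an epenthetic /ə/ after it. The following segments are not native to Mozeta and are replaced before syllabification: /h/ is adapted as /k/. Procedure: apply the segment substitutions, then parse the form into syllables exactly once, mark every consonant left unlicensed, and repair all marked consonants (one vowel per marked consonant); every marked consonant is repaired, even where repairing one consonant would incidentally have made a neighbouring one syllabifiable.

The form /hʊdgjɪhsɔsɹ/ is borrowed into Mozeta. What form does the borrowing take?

kʊdəgjɪksɔsəɹə

Substitution: /h/ → /k/, giving /kʊdgjɪksɔsɹ/.
Syllabifying with onset maximization leaves /d/, /s/, /ɹ/ stranded (no codas are permitted; onsets may contain at most 2 consonants).
Inserting the epenthetic vowel yields /d/ → /də/, /s/ → /sə/, /ɹ/ → /ɹə/.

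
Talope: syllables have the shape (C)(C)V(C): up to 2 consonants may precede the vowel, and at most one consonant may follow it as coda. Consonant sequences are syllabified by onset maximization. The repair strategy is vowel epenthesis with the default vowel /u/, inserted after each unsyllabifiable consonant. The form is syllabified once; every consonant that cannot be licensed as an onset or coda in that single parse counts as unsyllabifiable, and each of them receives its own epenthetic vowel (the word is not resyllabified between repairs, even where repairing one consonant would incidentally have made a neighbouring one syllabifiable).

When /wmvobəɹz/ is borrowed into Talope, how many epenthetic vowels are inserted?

The unsyllabifiable consonants are /w/, /z/; each receives one epenthetic vowel.

2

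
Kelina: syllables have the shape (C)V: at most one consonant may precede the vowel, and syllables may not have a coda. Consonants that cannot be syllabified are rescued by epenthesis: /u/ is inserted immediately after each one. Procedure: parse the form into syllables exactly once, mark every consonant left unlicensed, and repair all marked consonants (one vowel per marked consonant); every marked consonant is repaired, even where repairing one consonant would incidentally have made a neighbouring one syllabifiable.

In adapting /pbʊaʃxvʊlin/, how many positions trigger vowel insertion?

The unsyllabifiable consonants are /p/, /ʃ/, /x/, /n/; each receives one epenthetic vowel.

4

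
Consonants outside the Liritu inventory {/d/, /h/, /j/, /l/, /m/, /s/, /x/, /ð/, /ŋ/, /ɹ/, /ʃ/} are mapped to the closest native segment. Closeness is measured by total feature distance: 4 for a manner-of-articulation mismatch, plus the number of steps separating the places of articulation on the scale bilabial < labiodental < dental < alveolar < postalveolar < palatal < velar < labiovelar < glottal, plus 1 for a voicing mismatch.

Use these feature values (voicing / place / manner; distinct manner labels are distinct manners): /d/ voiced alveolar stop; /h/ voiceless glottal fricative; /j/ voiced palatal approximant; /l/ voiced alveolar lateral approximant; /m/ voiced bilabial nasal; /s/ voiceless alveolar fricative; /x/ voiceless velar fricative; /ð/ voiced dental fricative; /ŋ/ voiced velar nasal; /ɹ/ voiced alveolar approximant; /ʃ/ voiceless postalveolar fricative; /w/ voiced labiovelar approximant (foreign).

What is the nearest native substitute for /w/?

/j/ is closest: same manner (approximant), place distance 2 (labiovelar→palatal), same voicing; total 2. Next closest is /ɹ/ at distance 4.

j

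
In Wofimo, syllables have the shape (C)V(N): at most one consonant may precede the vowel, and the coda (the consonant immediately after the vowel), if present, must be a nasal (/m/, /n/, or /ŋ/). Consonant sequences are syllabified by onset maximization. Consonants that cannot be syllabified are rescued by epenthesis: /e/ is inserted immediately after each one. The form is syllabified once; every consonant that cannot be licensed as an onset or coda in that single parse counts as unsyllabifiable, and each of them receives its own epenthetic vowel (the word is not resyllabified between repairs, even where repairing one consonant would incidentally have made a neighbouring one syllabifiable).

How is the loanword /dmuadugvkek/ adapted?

demuadugevekeke

Syllabifying with onset maximization leaves /d/, /g/, /v/, /k/ stranded (only a nasal (/m/, /n/, or /ŋ/) is licensed in coda position; onsets are limited to one consonant).
Epenthesis after each stranded consonant: /d/ → /de/, /g/ → /ge/, /v/ → /ve/, /k/ → /ke/.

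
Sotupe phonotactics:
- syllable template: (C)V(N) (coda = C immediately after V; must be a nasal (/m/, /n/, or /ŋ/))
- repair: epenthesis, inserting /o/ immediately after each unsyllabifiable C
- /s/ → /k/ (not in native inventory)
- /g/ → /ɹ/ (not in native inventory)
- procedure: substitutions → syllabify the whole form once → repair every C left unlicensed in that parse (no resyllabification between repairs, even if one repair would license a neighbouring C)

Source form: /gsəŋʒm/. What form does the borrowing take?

Substitution: /g/ → /ɹ/, /s/ → /k/, giving /ɹkəŋʒm/.
Syllabifying with onset maximization leaves /ɹ/, /ʒ/, /m/ stranded (only a nasal (/m/, /n/, or /ŋ/) is licensed in coda position; onsets are limited to one consonant).
Each unlicensed consonant becomes the onset of a new syllable: /ɹ/ → /ɹo/, /ʒ/ → /ʒo/, /m/ → /mo/.

ɹokəŋʒomo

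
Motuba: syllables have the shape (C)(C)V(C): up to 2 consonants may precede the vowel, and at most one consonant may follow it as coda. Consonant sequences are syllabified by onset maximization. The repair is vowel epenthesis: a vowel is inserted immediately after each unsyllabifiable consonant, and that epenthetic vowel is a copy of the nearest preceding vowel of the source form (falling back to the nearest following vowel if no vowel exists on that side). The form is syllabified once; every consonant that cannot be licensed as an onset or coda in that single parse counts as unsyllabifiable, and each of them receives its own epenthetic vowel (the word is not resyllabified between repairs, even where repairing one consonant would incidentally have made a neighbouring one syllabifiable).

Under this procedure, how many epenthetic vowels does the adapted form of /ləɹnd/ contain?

The unsyllabifiable consonants are /n/, /d/; each receives one epenthetic vowel.

2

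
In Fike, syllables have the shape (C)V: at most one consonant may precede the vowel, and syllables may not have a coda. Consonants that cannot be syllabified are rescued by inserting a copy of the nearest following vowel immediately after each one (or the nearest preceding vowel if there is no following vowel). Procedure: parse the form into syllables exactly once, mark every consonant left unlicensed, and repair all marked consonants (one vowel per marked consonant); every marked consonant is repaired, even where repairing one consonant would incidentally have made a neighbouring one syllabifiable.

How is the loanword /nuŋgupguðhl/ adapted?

nuŋugupuguðuhulu

Syllabifying with onset maximization leaves /ŋ/, /p/, /ð/, /h/, /l/ stranded (no codas are permitted; onsets are limited to one consonant).
Epenthesis after each stranded consonant: /ŋ/ → /ŋu/, /p/ → /pu/, /ð/ → /ðu/, /h/ → /hu/, /l/ → /lu/.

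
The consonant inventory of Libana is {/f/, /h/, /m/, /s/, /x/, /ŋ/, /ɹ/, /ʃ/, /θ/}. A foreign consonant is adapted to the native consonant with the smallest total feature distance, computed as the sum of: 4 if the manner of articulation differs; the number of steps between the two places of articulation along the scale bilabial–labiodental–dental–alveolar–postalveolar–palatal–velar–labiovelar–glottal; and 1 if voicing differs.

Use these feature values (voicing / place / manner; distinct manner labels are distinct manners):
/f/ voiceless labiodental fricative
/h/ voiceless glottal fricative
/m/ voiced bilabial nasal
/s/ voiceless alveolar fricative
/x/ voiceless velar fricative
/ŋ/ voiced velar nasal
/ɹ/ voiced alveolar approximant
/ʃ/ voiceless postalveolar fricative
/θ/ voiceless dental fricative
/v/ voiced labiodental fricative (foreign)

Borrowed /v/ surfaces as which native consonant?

/f/ is closest: same manner (fricative), place distance 0 (labiodental→labiodental), voicing differs (+1); total 1. Next closest is /θ/ at distance 2.

f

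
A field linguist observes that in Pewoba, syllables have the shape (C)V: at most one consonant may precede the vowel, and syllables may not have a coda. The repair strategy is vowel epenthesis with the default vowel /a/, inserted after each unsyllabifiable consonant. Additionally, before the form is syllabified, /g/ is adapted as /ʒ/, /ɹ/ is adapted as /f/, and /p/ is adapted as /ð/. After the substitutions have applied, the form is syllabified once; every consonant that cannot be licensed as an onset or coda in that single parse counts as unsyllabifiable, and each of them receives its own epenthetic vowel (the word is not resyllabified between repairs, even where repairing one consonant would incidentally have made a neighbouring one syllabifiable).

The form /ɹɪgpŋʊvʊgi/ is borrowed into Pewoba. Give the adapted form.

Substitution: /ɹ/ → /f/, /g/ → /ʒ/, /p/ → /ð/, giving /fɪʒðŋʊvʊʒi/.
The consonants /ʒ/, /ð/ cannot be parsed into a legal (C)V syllable (no codas are permitted; onsets are limited to one consonant).
Inserting the epenthetic vowel yields /ʒ/ → /ʒa/, /ð/ → /ða/.

fɪʒaðaŋʊvʊʒi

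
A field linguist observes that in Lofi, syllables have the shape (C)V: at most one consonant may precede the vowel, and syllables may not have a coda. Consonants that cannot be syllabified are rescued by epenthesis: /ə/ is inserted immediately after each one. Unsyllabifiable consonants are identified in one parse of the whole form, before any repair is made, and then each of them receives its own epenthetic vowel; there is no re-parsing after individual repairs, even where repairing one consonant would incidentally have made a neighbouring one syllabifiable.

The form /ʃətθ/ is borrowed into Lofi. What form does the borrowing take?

ʃətəθə

Under (C)V, the unsyllabifiable consonants are /t/, /θ/ (no codas are permitted; onsets are limited to one consonant).
Inserting the epenthetic vowel yields /t/ → /tə/, /θ/ → /θə/.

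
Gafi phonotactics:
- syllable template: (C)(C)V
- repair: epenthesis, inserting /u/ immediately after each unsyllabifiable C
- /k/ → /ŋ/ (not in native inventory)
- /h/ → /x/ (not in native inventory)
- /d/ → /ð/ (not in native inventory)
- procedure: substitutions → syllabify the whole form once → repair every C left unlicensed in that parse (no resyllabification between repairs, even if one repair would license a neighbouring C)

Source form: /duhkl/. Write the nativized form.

Substitution: /d/ → /ð/, /h/ → /x/, /k/ → /ŋ/, giving /ðuxŋl/.
The consonants /x/, /ŋ/, /l/ cannot be parsed into a legal (C)(C)V syllable (no codas are permitted; onsets may contain at most 2 consonants).
Epenthesis after each stranded consonant: /x/ → /xu/, /ŋ/ → /ŋu/, /l/ → /lu/.

ðuxuŋulu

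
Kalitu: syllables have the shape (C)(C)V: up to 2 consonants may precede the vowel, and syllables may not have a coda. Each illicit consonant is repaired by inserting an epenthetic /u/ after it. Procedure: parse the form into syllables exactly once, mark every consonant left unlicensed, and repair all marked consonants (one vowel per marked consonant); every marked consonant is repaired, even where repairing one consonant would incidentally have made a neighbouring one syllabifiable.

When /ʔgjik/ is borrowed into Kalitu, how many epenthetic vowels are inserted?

The unsyllabifiable consonants are /ʔ/, /k/; each receives one epenthetic vowel.

2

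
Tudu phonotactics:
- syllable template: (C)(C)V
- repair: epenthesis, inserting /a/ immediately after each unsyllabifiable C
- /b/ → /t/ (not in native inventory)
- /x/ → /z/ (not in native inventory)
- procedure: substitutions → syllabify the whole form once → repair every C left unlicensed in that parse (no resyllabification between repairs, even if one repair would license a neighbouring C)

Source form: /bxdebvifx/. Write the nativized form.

tazdetvifaza

Substitution: /b/ → /t/, /x/ → /z/, giving /tzdetvifz/.
Under (C)(C)V, the unsyllabifiable consonants are /t/, /f/, /z/ (no codas are permitted; onsets may contain at most 2 consonants).
Each unlicensed consonant becomes the onset of a new syllable: /t/ → /ta/, /f/ → /fa/, /z/ → /za/.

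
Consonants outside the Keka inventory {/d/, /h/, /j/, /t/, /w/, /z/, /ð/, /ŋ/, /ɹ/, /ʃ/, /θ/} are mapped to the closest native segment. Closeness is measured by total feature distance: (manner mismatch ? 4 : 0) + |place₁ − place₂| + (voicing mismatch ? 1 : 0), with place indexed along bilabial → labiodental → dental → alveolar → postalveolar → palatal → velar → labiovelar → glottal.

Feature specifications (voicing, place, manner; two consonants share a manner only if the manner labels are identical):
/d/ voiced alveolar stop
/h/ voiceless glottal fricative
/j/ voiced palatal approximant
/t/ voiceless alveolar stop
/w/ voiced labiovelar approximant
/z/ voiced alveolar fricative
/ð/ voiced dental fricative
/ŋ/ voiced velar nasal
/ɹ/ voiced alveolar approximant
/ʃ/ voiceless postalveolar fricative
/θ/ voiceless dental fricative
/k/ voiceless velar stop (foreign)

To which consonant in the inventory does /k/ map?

/t/ is closest: same manner (stop), place distance 3 (velar→alveolar), same voicing; total 3. Next closest is /d/ at distance 4.

t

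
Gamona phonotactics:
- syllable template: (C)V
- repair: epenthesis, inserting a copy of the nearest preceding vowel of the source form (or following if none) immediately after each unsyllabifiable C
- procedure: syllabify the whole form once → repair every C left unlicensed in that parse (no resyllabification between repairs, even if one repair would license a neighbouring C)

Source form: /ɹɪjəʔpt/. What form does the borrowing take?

Syllabifying with onset maximization leaves /ʔ/, /p/, /t/ stranded (no codas are permitted; onsets are limited to one consonant).
Epenthesis after each stranded consonant: /ʔ/ → /ʔə/, /p/ → /pə/, /t/ → /tə/.

ɹɪjəʔəpətə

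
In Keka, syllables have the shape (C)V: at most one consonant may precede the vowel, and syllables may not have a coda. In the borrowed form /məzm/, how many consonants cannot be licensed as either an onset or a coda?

2

Under (C)V, the unsyllabifiable consonants are /z/, /m/ (no codas are permitted; onsets are limited to one consonant).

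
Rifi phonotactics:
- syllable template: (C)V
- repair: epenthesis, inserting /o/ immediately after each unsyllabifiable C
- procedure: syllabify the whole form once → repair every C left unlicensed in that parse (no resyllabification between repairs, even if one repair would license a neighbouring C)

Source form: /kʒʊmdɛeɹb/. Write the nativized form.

koʒʊmodɛeɹobo

Syllabifying with onset maximization leaves /k/, /m/, /ɹ/, /b/ stranded (no codas are permitted; onsets are limited to one consonant).
Inserting the epenthetic vowel yields /k/ → /ko/, /m/ → /mo/, /ɹ/ → /ɹo/, /b/ → /bo/.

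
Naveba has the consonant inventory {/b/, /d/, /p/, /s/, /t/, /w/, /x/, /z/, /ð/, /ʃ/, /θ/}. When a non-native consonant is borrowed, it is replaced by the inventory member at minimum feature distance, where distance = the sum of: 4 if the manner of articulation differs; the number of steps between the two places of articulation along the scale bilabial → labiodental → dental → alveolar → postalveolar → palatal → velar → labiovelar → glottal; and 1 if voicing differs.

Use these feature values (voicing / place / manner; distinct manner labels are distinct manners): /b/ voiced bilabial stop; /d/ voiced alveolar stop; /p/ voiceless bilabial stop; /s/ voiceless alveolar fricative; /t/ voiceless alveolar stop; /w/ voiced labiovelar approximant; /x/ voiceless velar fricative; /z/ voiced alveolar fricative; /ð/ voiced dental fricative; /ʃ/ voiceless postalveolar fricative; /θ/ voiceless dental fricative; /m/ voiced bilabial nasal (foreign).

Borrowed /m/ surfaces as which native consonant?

/b/ is closest: manner differs (nasal→stop, +4), place distance 0 (bilabial→bilabial), same voicing; total 4. Next closest is /p/ at distance 5.

b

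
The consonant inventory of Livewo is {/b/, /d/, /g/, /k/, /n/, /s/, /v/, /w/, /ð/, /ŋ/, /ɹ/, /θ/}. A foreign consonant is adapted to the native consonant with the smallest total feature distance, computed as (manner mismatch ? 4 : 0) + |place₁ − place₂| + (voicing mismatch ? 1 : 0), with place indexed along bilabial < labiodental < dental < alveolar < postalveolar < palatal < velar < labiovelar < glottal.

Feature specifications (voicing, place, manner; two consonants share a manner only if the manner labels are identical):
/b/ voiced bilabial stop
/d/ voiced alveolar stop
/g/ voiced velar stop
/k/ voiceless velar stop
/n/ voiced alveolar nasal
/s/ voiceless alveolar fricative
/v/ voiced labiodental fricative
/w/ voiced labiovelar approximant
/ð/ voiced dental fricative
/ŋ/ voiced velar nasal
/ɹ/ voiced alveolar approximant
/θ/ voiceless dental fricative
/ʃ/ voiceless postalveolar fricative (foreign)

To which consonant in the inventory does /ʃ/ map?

s

/s/ is closest: same manner (fricative), place distance 1 (postalveolar→alveolar), same voicing; total 1. Next closest is /θ/ at distance 2.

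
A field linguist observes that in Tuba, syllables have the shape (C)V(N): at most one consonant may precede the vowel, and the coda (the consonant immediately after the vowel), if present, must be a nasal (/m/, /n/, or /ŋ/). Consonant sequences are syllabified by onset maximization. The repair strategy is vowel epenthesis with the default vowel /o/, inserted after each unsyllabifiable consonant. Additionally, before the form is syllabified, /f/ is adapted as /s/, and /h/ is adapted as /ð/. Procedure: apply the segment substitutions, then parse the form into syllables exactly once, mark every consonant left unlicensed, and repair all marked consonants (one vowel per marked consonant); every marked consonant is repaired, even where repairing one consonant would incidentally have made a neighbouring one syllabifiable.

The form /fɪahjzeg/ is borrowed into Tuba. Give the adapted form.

sɪaðojozego

Substitution: /f/ → /s/, /h/ → /ð/, giving /sɪaðjzeg/.
The consonants /ð/, /j/, /g/ cannot be parsed into a legal (C)V(N) syllable (only a nasal (/m/, /n/, or /ŋ/) is licensed in coda position; onsets are limited to one consonant).
Epenthesis after each stranded consonant: /ð/ → /ðo/, /j/ → /jo/, /g/ → /go/.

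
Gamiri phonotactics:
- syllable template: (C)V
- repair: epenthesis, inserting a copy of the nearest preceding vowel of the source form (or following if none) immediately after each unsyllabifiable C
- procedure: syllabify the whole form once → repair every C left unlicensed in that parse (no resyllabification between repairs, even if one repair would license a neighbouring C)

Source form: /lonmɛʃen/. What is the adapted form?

lonomɛʃene

The consonants /n/, /n/ cannot be parsed into a legal (C)V syllable (no codas are permitted; onsets are limited to one consonant).
Epenthesis after each stranded consonant: /n/ → /no/, /n/ → /ne/.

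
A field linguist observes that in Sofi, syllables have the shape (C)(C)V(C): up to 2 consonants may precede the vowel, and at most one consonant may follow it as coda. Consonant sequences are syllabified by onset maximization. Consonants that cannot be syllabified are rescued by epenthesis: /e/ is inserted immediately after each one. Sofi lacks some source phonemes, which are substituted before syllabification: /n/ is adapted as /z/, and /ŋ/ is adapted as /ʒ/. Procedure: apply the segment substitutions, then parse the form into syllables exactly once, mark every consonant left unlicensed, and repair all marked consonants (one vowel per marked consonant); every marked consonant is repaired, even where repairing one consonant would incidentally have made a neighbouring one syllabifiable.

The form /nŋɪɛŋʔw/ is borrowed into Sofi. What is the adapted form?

zʒɪɛʒʔewe

Substitution: /n/ → /z/, /ŋ/ → /ʒ/, giving /zʒɪɛʒʔw/.
Under (C)(C)V(C), the unsyllabifiable consonants are /ʔ/, /w/ (at most one coda consonant is licensed; onsets may contain at most 2 consonants).
Epenthesis after each stranded consonant: /ʔ/ → /ʔe/, /w/ → /we/.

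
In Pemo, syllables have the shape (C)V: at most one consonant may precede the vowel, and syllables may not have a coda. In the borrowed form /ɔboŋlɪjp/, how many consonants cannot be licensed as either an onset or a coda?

Syllabifying with onset maximization leaves /ŋ/, /j/, /p/ stranded (no codas are permitted; onsets are limited to one consonant).

3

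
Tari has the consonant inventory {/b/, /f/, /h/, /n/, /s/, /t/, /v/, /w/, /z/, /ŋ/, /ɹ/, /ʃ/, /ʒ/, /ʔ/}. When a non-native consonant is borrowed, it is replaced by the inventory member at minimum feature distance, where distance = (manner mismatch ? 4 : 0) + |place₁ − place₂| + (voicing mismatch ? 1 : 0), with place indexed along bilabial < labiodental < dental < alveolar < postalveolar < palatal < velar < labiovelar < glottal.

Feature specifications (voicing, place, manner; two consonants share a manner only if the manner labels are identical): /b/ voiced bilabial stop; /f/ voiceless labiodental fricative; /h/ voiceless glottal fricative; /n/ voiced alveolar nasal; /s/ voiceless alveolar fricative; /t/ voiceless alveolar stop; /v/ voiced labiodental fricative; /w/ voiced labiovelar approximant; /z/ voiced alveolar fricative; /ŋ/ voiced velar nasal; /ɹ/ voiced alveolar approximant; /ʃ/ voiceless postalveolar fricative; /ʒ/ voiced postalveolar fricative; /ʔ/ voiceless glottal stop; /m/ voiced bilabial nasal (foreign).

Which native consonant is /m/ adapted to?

n

/n/ is closest: same manner (nasal), place distance 3 (bilabial→alveolar), same voicing; total 3. Next closest is /b/ at distance 4.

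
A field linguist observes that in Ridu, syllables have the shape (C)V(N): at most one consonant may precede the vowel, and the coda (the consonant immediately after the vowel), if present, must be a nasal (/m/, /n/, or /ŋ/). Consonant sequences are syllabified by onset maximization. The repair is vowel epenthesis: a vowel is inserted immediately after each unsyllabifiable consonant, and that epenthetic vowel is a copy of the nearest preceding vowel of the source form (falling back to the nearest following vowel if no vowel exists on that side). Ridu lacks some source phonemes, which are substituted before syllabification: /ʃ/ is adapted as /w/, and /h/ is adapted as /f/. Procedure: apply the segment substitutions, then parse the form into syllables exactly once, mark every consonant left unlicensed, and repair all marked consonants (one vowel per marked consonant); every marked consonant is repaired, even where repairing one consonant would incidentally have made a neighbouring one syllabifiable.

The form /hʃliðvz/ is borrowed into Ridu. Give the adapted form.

Substitution: /h/ → /f/, /ʃ/ → /w/, giving /fwliðvz/.
Syllabifying with onset maximization leaves /f/, /w/, /ð/, /v/, /z/ stranded (only a nasal (/m/, /n/, or /ŋ/) is licensed in coda position; onsets are limited to one consonant).
Inserting the epenthetic vowel yields /f/ → /fi/, /w/ → /wi/, /ð/ → /ði/, /v/ → /vi/, /z/ → /zi/.

fiwiliðivizi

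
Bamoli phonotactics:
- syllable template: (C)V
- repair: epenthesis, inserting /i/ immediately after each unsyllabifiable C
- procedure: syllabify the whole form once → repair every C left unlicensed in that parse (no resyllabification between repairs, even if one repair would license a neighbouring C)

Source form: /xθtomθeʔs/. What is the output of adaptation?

Syllabifying with onset maximization leaves /x/, /θ/, /m/, /ʔ/, /s/ stranded (no codas are permitted; onsets are limited to one consonant).
Each unlicensed consonant becomes the onset of a new syllable: /x/ → /xi/, /θ/ → /θi/, /m/ → /mi/, /ʔ/ → /ʔi/, /s/ → /si/.

xiθitomiθeʔisi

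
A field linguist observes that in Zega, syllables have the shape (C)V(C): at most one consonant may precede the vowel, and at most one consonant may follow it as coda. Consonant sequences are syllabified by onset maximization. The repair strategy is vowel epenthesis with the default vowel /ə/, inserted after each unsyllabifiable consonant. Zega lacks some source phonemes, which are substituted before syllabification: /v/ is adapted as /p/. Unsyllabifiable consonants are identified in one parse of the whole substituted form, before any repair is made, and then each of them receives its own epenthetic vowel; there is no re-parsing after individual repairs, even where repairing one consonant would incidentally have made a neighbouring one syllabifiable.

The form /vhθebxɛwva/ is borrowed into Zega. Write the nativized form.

Substitution: /v/ → /p/, giving /phθebxɛwpa/.
Syllabifying with onset maximization leaves /p/, /h/ stranded (at most one coda consonant is licensed; onsets are limited to one consonant).
Inserting the epenthetic vowel yields /p/ → /pə/, /h/ → /hə/.

pəhəθebxɛwpa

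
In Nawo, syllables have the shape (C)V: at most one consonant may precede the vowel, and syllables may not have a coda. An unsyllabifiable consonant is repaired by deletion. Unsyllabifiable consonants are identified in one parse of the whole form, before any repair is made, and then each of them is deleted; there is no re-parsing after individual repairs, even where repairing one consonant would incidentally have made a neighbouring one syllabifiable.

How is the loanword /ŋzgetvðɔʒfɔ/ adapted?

Syllabifying with onset maximization leaves /ŋ/, /z/, /t/, /v/, /ʒ/ stranded (no codas are permitted; onsets are limited to one consonant).
Each unlicensed consonant is deleted: /ŋ/, /z/, /t/, /v/, /ʒ/.

geðɔfɔ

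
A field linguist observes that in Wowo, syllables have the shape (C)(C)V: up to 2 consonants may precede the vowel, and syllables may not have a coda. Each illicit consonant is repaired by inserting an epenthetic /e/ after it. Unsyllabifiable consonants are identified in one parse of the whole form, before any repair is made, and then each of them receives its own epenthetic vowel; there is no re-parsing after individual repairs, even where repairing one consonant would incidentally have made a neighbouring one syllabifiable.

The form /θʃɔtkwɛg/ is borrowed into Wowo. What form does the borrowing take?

θʃɔtekwɛge

Syllabifying with onset maximization leaves /t/, /g/ stranded (no codas are permitted; onsets may contain at most 2 consonants).
Inserting the epenthetic vowel yields /t/ → /te/, /g/ → /ge/.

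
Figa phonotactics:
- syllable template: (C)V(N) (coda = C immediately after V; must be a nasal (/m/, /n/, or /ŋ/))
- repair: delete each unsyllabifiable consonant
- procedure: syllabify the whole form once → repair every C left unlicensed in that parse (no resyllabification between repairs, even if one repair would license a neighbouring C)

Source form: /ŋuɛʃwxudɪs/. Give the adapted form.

ŋuɛxudɪ

Under (C)V(N), the unsyllabifiable consonants are /ʃ/, /w/, /s/ (only a nasal (/m/, /n/, or /ŋ/) is licensed in coda position; onsets are limited to one consonant).
Each unlicensed consonant is deleted: /ʃ/, /w/, /s/.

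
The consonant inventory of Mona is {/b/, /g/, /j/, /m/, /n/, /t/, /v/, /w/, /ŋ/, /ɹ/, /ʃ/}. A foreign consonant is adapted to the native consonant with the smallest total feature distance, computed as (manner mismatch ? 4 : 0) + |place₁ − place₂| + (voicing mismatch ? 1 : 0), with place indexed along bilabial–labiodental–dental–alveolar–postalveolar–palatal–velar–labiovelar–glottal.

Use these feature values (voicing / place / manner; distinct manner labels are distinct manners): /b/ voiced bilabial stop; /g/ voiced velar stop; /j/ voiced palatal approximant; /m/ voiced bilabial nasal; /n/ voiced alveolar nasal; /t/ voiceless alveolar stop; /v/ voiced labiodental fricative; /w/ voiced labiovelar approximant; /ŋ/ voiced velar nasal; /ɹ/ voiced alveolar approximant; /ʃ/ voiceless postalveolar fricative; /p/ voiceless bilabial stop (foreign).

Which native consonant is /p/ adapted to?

/b/ is closest: same manner (stop), place distance 0 (bilabial→bilabial), voicing differs (+1); total 1. Next closest is /t/ at distance 3.

b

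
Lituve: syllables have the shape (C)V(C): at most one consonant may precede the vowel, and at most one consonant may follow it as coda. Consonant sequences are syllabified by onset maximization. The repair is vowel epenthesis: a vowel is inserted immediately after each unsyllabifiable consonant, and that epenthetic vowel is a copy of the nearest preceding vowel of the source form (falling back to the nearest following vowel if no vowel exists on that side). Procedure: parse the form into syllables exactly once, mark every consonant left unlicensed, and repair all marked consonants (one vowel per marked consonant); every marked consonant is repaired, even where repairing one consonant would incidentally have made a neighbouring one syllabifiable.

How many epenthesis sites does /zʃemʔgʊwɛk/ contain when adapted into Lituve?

The unsyllabifiable consonants are /z/, /ʔ/; each receives one epenthetic vowel.

2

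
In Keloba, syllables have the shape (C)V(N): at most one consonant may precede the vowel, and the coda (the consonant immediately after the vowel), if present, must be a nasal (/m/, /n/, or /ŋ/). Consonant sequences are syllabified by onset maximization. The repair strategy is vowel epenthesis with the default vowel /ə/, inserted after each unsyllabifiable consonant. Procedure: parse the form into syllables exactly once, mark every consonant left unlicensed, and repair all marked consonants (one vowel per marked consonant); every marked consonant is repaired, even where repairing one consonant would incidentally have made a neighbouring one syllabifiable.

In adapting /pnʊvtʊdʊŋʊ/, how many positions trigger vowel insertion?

2

The unsyllabifiable consonants are /p/, /v/; each receives one epenthetic vowel.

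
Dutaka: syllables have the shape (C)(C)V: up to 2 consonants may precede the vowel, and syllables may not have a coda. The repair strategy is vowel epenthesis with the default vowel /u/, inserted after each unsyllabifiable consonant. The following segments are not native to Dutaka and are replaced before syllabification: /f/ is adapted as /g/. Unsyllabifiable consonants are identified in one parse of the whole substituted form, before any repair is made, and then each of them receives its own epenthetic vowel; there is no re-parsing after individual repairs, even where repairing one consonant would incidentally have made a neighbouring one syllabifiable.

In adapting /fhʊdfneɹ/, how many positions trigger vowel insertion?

2

After substitution the input is /ghʊdgneɹ/.
The unsyllabifiable consonants are /d/, /ɹ/; each receives one epenthetic vowel.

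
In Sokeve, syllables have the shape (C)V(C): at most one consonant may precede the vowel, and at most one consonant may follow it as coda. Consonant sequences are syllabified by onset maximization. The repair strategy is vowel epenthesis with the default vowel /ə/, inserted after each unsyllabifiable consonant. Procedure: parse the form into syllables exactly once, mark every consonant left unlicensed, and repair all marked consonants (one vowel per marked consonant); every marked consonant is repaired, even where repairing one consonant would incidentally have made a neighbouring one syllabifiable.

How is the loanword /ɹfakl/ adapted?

Syllabifying with onset maximization leaves /ɹ/, /l/ stranded (at most one coda consonant is licensed; onsets are limited to one consonant).
Epenthesis after each stranded consonant: /ɹ/ → /ɹə/, /l/ → /lə/.

ɹəfaklə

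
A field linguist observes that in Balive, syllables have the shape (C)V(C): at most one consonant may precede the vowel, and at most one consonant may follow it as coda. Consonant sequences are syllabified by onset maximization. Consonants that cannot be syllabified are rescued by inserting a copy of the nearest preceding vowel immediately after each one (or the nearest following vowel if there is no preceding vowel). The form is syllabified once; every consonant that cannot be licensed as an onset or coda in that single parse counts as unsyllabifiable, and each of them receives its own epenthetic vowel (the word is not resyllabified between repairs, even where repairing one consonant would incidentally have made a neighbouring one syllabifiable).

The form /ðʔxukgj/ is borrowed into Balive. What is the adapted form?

Under (C)V(C), the unsyllabifiable consonants are /ð/, /ʔ/, /g/, /j/ (at most one coda consonant is licensed; onsets are limited to one consonant).
Epenthesis after each stranded consonant: /ð/ → /ðu/, /ʔ/ → /ʔu/, /g/ → /gu/, /j/ → /ju/.

ðuʔuxukguju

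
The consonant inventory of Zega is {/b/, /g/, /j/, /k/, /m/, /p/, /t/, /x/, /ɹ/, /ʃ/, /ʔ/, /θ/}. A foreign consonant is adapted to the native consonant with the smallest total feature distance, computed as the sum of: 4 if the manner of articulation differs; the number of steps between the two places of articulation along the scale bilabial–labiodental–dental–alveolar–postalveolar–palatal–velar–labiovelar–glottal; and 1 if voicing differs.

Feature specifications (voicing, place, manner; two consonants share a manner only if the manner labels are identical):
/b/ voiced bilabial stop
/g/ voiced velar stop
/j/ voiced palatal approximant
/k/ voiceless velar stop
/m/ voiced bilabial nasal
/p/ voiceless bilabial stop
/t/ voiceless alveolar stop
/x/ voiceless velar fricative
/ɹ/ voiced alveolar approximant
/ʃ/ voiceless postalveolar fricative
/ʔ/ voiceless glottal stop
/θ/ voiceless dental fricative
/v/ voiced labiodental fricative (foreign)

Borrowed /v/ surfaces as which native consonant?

θ

/θ/ is closest: same manner (fricative), place distance 1 (labiodental→dental), voicing differs (+1); total 2. Next closest is /ʃ/ at distance 4.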